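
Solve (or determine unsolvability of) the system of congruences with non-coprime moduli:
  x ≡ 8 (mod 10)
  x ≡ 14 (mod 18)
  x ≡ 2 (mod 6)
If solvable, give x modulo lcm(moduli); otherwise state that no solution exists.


Moduli 10, 18, 6 are not pairwise coprime, so CRT works modulo lcm(m_i) when all pairwise compatibility conditions hold.
Pairwise compatibility: gcd(m_i, m_j) must divide a_i - a_j for every pair.
Merge one congruence at a time:
  Start: x ≡ 8 (mod 10).
  Combine with x ≡ 14 (mod 18): gcd(10, 18) = 2; 14 - 8 = 6, which IS divisible by 2, so compatible.
    Write x = 8 + 10·t and substitute into x ≡ 14 (mod 18): 10·t ≡ 14 − 8 = 6 (mod 18).
    Divide the congruence (and modulus) by g = 2: 5·t ≡ 3 (mod 9).
    The inverse of 5 mod 9 is 2 (since 5·2 = 10 = 1·9 + 1), so t ≡ 2·3 = 6 ≡ 6 (mod 9).
    Then x = 8 + 10·6 = 68, valid modulo lcm(10, 18) = 90: x ≡ 68 (mod 90).
  Combine with x ≡ 2 (mod 6): gcd(90, 6) = 6; 2 - 68 = -66, which IS divisible by 6, so compatible.
    Write x = 68 + 90·t and substitute into x ≡ 2 (mod 6): 90·t ≡ 2 − 68 = -66 (mod 6).
    Divide the congruence (and modulus) by g = 6: 15·t ≡ -11 (mod 1).
    Modulo 1 every t works; take t = 0.
    Then x = 68 + 90·0 = 68, valid modulo lcm(90, 6) = 90: x ≡ 68 (mod 90).
Verify: 68 mod 10 = 8, 68 mod 18 = 14, 68 mod 6 = 2.

x ≡ 68 (mod 90).


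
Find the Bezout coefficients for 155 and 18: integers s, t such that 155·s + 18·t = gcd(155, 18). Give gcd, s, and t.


Euclidean algorithm on (155, 18) — divide until remainder is 0:
  155 = 8 · 18 + 11
  18 = 1 · 11 + 7
  11 = 1 · 7 + 4
  7 = 1 · 4 + 3
  4 = 1 · 3 + 1
  3 = 3 · 1 + 0
gcd(155, 18) = 1.
Track Bezout coefficients alongside the remainders: start with r₀ = 155 = a·1 + b·0 (s = 1, t = 0) and r₁ = 18 = a·0 + b·1 (s = 0, t = 1); each new remainder r_{k+1} = r_{k-1} − q_k·r_k inherits s_{k+1} = s_{k-1} − q_k·s_k, t_{k+1} = t_{k-1} − q_k·t_k, so r_k = a·s_k + b·t_k at every step:
  q = 8: r = 11, s = 1 − 8·0 = 1, t = 0 − 8·1 = -8  (check: 155·1 + 18·(-8) = 11)
  q = 1: r = 7, s = 0 − 1·1 = -1, t = 1 − 1·(-8) = 9  (check: 155·(-1) + 18·9 = 7)
  q = 1: r = 4, s = 1 − 1·(-1) = 2, t = -8 − 1·9 = -17  (check: 155·2 + 18·(-17) = 4)
  q = 1: r = 3, s = -1 − 1·2 = -3, t = 9 − 1·(-17) = 26  (check: 155·(-3) + 18·26 = 3)
  q = 1: r = 1, s = 2 − 1·(-3) = 5, t = -17 − 1·26 = -43  (check: 155·5 + 18·(-43) = 1)
The row with r = 1 (the gcd) gives the Bezout coefficients s = 5, t = -43.
Result: 155 · (5) + 18 · (-43) = 1.

gcd(155, 18) = 1; s = 5, t = -43 (check: 155·5 + 18·(-43) = 1).


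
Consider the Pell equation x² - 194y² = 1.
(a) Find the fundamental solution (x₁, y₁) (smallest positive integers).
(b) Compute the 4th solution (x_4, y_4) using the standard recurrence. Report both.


Step 1: Find the fundamental solution (x₁, y₁) of x² - 194y² = 1.
  Expand √194 as a continued fraction. a₀ = ⌊√194⌋ = 13; iterate m_{k+1} = d_k·a_k − m_k, d_{k+1} = (194 − m_{k+1}²)/d_k, a_{k+1} = ⌊(a₀ + m_{k+1})/d_{k+1}⌋ (starting m₀ = 0, d₀ = 1), with convergents p_k = a_k·p_{k-1} + p_{k-2}, q_k = a_k·q_{k-1} + q_{k-2} (p₋₁ = 1, q₋₁ = 0):
  k = 0: a₀ = 13; p₀/q₀ = 13/1; p₀² − 194·q₀² = 169 − 194 = -25.
  k = 1: m = 13, d = 25, a = ⌊(13 + 13)/25⌋ = 1; p/q = (1·13 + 1)/(1·1 + 0) = 14/1; p² − 194·q² = 196 − 194 = 2.
  k = 2: m = 12, d = 2, a = ⌊(13 + 12)/2⌋ = 12; p/q = (12·14 + 13)/(12·1 + 1) = 181/13; p² − 194·q² = 32761 − 32786 = -25.
  k = 3: m = 12, d = 25, a = ⌊(13 + 12)/25⌋ = 1; p/q = (1·181 + 14)/(1·13 + 1) = 195/14; p² − 194·q² = 38025 − 38024 = 1.
  The first convergent with p² − 194·q² = 1 gives the fundamental solution (x₁, y₁) = (195, 14).
Step 2: Apply the recurrence (x_{n+1}, y_{n+1}) = (x₁x_n + 194y₁y_n, x₁y_n + y₁x_n) repeatedly.
  From (x_1, y_1) = (195, 14): x_2 = 195·195 + 194·14·14 = 76049; y_2 = 195·14 + 14·195 = 5460.
  From (x_2, y_2) = (76049, 5460): x_3 = 195·76049 + 194·14·5460 = 29658915; y_3 = 195·5460 + 14·76049 = 2129386.
  From (x_3, y_3) = (29658915, 2129386): x_4 = 195·29658915 + 194·14·2129386 = 11566900801; y_4 = 195·2129386 + 14·29658915 = 830455080.
Step 3: Verify x_4² - 194·y_4² = 133793194140174441601 - 133793194140174441600 = 1 (should be 1). ✓

(x_1, y_1) = (195, 14); (x_4, y_4) = (11566900801, 830455080).


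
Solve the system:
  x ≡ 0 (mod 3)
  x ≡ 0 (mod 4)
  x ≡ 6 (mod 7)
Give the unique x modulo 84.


Moduli 3, 4, 7 are pairwise coprime; by CRT there is a unique solution modulo M = 3 · 4 · 7 = 84.
Solve pairwise, accumulating the modulus:
  Start with x ≡ 0 (mod 3).
  Combine with x ≡ 0 (mod 4): since gcd(3, 4) = 1, we get a unique residue mod 12.
    Write x = 0 + 3·t and substitute into x ≡ 0 (mod 4): 3·t ≡ 0 − 0 = 0 (mod 4).
    The inverse of 3 mod 4 is 3 (since 3·3 = 9 = 2·4 + 1), so t ≡ 3·0 = 0 ≡ 0 (mod 4).
    Then x = 0 + 3·0 = 0, valid modulo lcm(3, 4) = 12: x ≡ 0 (mod 12).
  Combine with x ≡ 6 (mod 7): since gcd(12, 7) = 1, we get a unique residue mod 84.
    Write x = 0 + 12·t and substitute into x ≡ 6 (mod 7): 12·t ≡ 6 − 0 = 6 (mod 7).
    Reduce coefficients mod 7: 5·t ≡ 6 (mod 7).
    The inverse of 5 mod 7 is 3 (since 5·3 = 15 = 2·7 + 1), so t ≡ 3·6 = 18 ≡ 4 (mod 7).
    Then x = 0 + 12·4 = 48, valid modulo lcm(12, 7) = 84: x ≡ 48 (mod 84).
Verify: 48 mod 3 = 0 ✓, 48 mod 4 = 0 ✓, 48 mod 7 = 6 ✓.

x ≡ 48 (mod 84).


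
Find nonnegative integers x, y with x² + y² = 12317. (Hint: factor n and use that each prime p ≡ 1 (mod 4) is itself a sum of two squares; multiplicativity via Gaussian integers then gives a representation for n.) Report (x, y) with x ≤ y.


Step 1: Factor n = 12317 = 109 · 113.
Step 2: Check the mod-4 condition on each prime factor: 109 ≡ 1 (mod 4), exponent 1; 113 ≡ 1 (mod 4), exponent 1.
All primes ≡ 3 (mod 4) appear to even exponent (or don't appear), so by the two-squares theorem n IS expressible as a sum of two squares.
Step 3: Build a representation. Here n = 109 · 113 is a product of primes ≡ 1 (mod 4). Each prime p ≡ 1 (mod 4) is itself a sum of two squares; find a² by testing p − a² for a perfect square:
  109: 109 − 1² = 108, 109 − 2² = 105, 109 − 3² = 100 = 10² ⇒ 109 = 3² + 10².
  113: 113 − 1² = 112, 113 − 2² = 109, 113 − 3² = 104, 113 − 4² = 97, 113 − 5² = 88, 113 − 6² = 77, 113 − 7² = 64 = 8² ⇒ 113 = 7² + 8².
  Combine using the Brahmagupta–Fibonacci identity (a² + b²)(c² + d²) = (ac − bd)² + (ad + bc)² = (ac + bd)² + (ad − bc)²:
  109 · 113 = 12317: from (3² + 10²)(7² + 8²), take (3·7 − 10·8, 3·8 + 10·7) = (21 − 80, 24 + 70) = (-59, 94); dropping signs (only squares matter) gives (59, 94); check 59² + 94² = 3481 + 8836 = 12317 ✓.
Step 4: Order so x ≤ y and verify: 59² + 94² = 3481 + 8836 = 12317 = n. ✓

n = 12317 = 59² + 94² (one valid representation with x ≤ y).


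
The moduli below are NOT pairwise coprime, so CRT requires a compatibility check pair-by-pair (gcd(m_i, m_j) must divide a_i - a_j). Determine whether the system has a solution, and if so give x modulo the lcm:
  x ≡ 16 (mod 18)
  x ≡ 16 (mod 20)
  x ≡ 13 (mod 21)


Moduli 18, 20, 21 are not pairwise coprime, so CRT works modulo lcm(m_i) when all pairwise compatibility conditions hold.
Pairwise compatibility: gcd(m_i, m_j) must divide a_i - a_j for every pair.
Merge one congruence at a time:
  Start: x ≡ 16 (mod 18).
  Combine with x ≡ 16 (mod 20): gcd(18, 20) = 2; 16 - 16 = 0, which IS divisible by 2, so compatible.
    Write x = 16 + 18·t and substitute into x ≡ 16 (mod 20): 18·t ≡ 16 − 16 = 0 (mod 20).
    Divide the congruence (and modulus) by g = 2: 9·t ≡ 0 (mod 10).
    The inverse of 9 mod 10 is 9 (since 9·9 = 81 = 8·10 + 1), so t ≡ 9·0 = 0 ≡ 0 (mod 10).
    Then x = 16 + 18·0 = 16, valid modulo lcm(18, 20) = 180: x ≡ 16 (mod 180).
  Combine with x ≡ 13 (mod 21): gcd(180, 21) = 3; 13 - 16 = -3, which IS divisible by 3, so compatible.
    Write x = 16 + 180·t and substitute into x ≡ 13 (mod 21): 180·t ≡ 13 − 16 = -3 (mod 21).
    Divide the congruence (and modulus) by g = 3: 60·t ≡ -1 (mod 7).
    Reduce coefficients mod 7: 4·t ≡ 6 (mod 7).
    The inverse of 4 mod 7 is 2 (since 4·2 = 8 = 1·7 + 1), so t ≡ 2·6 = 12 ≡ 5 (mod 7).
    Then x = 16 + 180·5 = 916, valid modulo lcm(180, 21) = 1260: x ≡ 916 (mod 1260).
Verify: 916 mod 18 = 16, 916 mod 20 = 16, 916 mod 21 = 13.

x ≡ 916 (mod 1260).


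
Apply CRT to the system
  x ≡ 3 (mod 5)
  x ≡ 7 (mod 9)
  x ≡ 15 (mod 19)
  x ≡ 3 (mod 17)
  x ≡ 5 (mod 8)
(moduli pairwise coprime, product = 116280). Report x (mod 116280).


Product of moduli M = 5 · 9 · 19 · 17 · 8 = 116280.
Merge one congruence at a time:
  Start: x ≡ 3 (mod 5).
  Combine with x ≡ 7 (mod 9); new modulus lcm = 45.
    Write x = 3 + 5·t and substitute into x ≡ 7 (mod 9): 5·t ≡ 7 − 3 = 4 (mod 9).
    The inverse of 5 mod 9 is 2 (since 5·2 = 10 = 1·9 + 1), so t ≡ 2·4 = 8 ≡ 8 (mod 9).
    Then x = 3 + 5·8 = 43, valid modulo lcm(5, 9) = 45: x ≡ 43 (mod 45).
  Combine with x ≡ 15 (mod 19); new modulus lcm = 855.
    Write x = 43 + 45·t and substitute into x ≡ 15 (mod 19): 45·t ≡ 15 − 43 = -28 (mod 19).
    Reduce coefficients mod 19: 7·t ≡ 10 (mod 19).
    The inverse of 7 mod 19 is 11 (since 7·11 = 77 = 4·19 + 1), so t ≡ 11·10 = 110 ≡ 15 (mod 19).
    Then x = 43 + 45·15 = 718, valid modulo lcm(45, 19) = 855: x ≡ 718 (mod 855).
  Combine with x ≡ 3 (mod 17); new modulus lcm = 14535.
    Write x = 718 + 855·t and substitute into x ≡ 3 (mod 17): 855·t ≡ 3 − 718 = -715 (mod 17).
    Reduce coefficients mod 17: 5·t ≡ 16 (mod 17).
    The inverse of 5 mod 17 is 7 (since 5·7 = 35 = 2·17 + 1), so t ≡ 7·16 = 112 ≡ 10 (mod 17).
    Then x = 718 + 855·10 = 9268, valid modulo lcm(855, 17) = 14535: x ≡ 9268 (mod 14535).
  Combine with x ≡ 5 (mod 8); new modulus lcm = 116280.
    Write x = 9268 + 14535·t and substitute into x ≡ 5 (mod 8): 14535·t ≡ 5 − 9268 = -9263 (mod 8).
    Reduce coefficients mod 8: 7·t ≡ 1 (mod 8).
    The inverse of 7 mod 8 is 7 (since 7·7 = 49 = 6·8 + 1), so t ≡ 7·1 = 7 ≡ 7 (mod 8).
    Then x = 9268 + 14535·7 = 111013, valid modulo lcm(14535, 8) = 116280: x ≡ 111013 (mod 116280).
Verify against each original: 111013 mod 5 = 3, 111013 mod 9 = 7, 111013 mod 19 = 15, 111013 mod 17 = 3, 111013 mod 8 = 5.

x ≡ 111013 (mod 116280).


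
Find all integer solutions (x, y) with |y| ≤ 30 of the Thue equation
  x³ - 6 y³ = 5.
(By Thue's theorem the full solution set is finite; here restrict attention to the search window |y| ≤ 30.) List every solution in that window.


The equation is x³ - 6y³ = 5. For fixed y, x³ = 6·y³ + 5, so a solution requires the RHS to be a perfect cube.
Strategy: iterate y from -30 to 30, compute RHS = 6·y³ + 5, and check whether it is a (positive or negative) perfect cube.
Check small values of y:
  y = 0: RHS = 5 is not a perfect cube.
  y = 1: RHS = 11 is not a perfect cube.
  y = -1: RHS = -1 = (-1)³ ⇒ x = -1 works.
  y = 2: RHS = 53 is not a perfect cube.
  y = -2: RHS = -43 is not a perfect cube.
  y = 3: RHS = 167 is not a perfect cube.
  y = -3: RHS = -157 is not a perfect cube.
Continuing the search up to |y| = 30 finds no further solutions beyond those listed.
Collected solutions: (-1, -1).

Solutions (with |y| ≤ 30): (-1, -1).


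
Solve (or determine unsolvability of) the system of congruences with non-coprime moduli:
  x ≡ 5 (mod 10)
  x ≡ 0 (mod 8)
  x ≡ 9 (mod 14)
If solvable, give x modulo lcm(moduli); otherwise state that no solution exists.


Moduli 10, 8, 14 are not pairwise coprime, so CRT works modulo lcm(m_i) when all pairwise compatibility conditions hold.
Pairwise compatibility: gcd(m_i, m_j) must divide a_i - a_j for every pair.
Merge one congruence at a time:
  Start: x ≡ 5 (mod 10).
  Combine with x ≡ 0 (mod 8): gcd(10, 8) = 2, and 0 - 5 = -5 is NOT divisible by 2.
    ⇒ system is inconsistent (no integer solution).

No solution (the system is inconsistent).


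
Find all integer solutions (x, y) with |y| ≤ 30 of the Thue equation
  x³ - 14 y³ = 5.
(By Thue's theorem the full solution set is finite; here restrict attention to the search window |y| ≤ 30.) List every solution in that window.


The equation is x³ - 14y³ = 5. For fixed y, x³ = 14·y³ + 5, so a solution requires the RHS to be a perfect cube.
Strategy: iterate y from -30 to 30, compute RHS = 14·y³ + 5, and check whether it is a (positive or negative) perfect cube.
Check small values of y:
  y = 0: RHS = 5 is not a perfect cube.
  y = 1: RHS = 19 is not a perfect cube.
  y = -1: RHS = -9 is not a perfect cube.
  y = 2: RHS = 117 is not a perfect cube.
  y = -2: RHS = -107 is not a perfect cube.
  y = 3: RHS = 383 is not a perfect cube.
  y = -3: RHS = -373 is not a perfect cube.
Continuing the search up to |y| = 30 finds no solutions either.
No (x, y) in the scanned range satisfies the equation.

No integer solutions with |y| ≤ 30.


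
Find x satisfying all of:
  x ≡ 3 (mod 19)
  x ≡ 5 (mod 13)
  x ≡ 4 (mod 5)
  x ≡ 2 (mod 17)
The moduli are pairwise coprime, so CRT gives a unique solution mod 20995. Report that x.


Product of moduli M = 19 · 13 · 5 · 17 = 20995.
Merge one congruence at a time:
  Start: x ≡ 3 (mod 19).
  Combine with x ≡ 5 (mod 13); new modulus lcm = 247.
    Write x = 3 + 19·t and substitute into x ≡ 5 (mod 13): 19·t ≡ 5 − 3 = 2 (mod 13).
    Reduce coefficients mod 13: 6·t ≡ 2 (mod 13).
    The inverse of 6 mod 13 is 11 (since 6·11 = 66 = 5·13 + 1), so t ≡ 11·2 = 22 ≡ 9 (mod 13).
    Then x = 3 + 19·9 = 174, valid modulo lcm(19, 13) = 247: x ≡ 174 (mod 247).
  Combine with x ≡ 4 (mod 5); new modulus lcm = 1235.
    Write x = 174 + 247·t and substitute into x ≡ 4 (mod 5): 247·t ≡ 4 − 174 = -170 (mod 5).
    Reduce coefficients mod 5: 2·t ≡ 0 (mod 5).
    The inverse of 2 mod 5 is 3 (since 2·3 = 6 = 1·5 + 1), so t ≡ 3·0 = 0 ≡ 0 (mod 5).
    Then x = 174 + 247·0 = 174, valid modulo lcm(247, 5) = 1235: x ≡ 174 (mod 1235).
  Combine with x ≡ 2 (mod 17); new modulus lcm = 20995.
    Write x = 174 + 1235·t and substitute into x ≡ 2 (mod 17): 1235·t ≡ 2 − 174 = -172 (mod 17).
    Reduce coefficients mod 17: 11·t ≡ 15 (mod 17).
    The inverse of 11 mod 17 is 14 (since 11·14 = 154 = 9·17 + 1), so t ≡ 14·15 = 210 ≡ 6 (mod 17).
    Then x = 174 + 1235·6 = 7584, valid modulo lcm(1235, 17) = 20995: x ≡ 7584 (mod 20995).
Verify against each original: 7584 mod 19 = 3, 7584 mod 13 = 5, 7584 mod 5 = 4, 7584 mod 17 = 2.

x ≡ 7584 (mod 20995).


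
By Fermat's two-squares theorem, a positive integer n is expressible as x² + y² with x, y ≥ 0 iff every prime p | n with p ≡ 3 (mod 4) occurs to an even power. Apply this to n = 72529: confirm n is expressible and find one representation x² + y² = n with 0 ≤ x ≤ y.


Step 1: Factor n = 72529 = 29 · 41 · 61.
Step 2: Check the mod-4 condition on each prime factor: 29 ≡ 1 (mod 4), exponent 1; 41 ≡ 1 (mod 4), exponent 1; 61 ≡ 1 (mod 4), exponent 1.
All primes ≡ 3 (mod 4) appear to even exponent (or don't appear), so by the two-squares theorem n IS expressible as a sum of two squares.
Step 3: Build a representation. Here n = 29 · 41 · 61 is a product of primes ≡ 1 (mod 4). Each prime p ≡ 1 (mod 4) is itself a sum of two squares; find a² by testing p − a² for a perfect square:
  29: 29 − 1² = 28, 29 − 2² = 25 = 5² ⇒ 29 = 2² + 5².
  41: 41 − 1² = 40, 41 − 2² = 37, 41 − 3² = 32, 41 − 4² = 25 = 5² ⇒ 41 = 4² + 5².
  61: 61 − 1² = 60, 61 − 2² = 57, 61 − 3² = 52, 61 − 4² = 45, 61 − 5² = 36 = 6² ⇒ 61 = 5² + 6².
  Combine using the Brahmagupta–Fibonacci identity (a² + b²)(c² + d²) = (ac − bd)² + (ad + bc)² = (ac + bd)² + (ad − bc)²:
  29 · 41 = 1189: from (2² + 5²)(4² + 5²), take (2·4 − 5·5, 2·5 + 5·4) = (8 − 25, 10 + 20) = (-17, 30); dropping signs (only squares matter) gives (17, 30); check 17² + 30² = 289 + 900 = 1189 ✓.
  1189 · 61 = 72529: from (17² + 30²)(5² + 6²), take (17·5 − 30·6, 17·6 + 30·5) = (85 − 180, 102 + 150) = (-95, 252); dropping signs (only squares matter) gives (95, 252); check 95² + 252² = 9025 + 63504 = 72529 ✓.
Step 4: Order so x ≤ y and verify: 95² + 252² = 9025 + 63504 = 72529 = n. ✓

n = 72529 = 95² + 252² (one valid representation with x ≤ y).


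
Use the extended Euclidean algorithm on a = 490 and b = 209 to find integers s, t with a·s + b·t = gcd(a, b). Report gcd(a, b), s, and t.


Euclidean algorithm on (490, 209) — divide until remainder is 0:
  490 = 2 · 209 + 72
  209 = 2 · 72 + 65
  72 = 1 · 65 + 7
  65 = 9 · 7 + 2
  7 = 3 · 2 + 1
  2 = 2 · 1 + 0
gcd(490, 209) = 1.
Track Bezout coefficients alongside the remainders: start with r₀ = 490 = a·1 + b·0 (s = 1, t = 0) and r₁ = 209 = a·0 + b·1 (s = 0, t = 1); each new remainder r_{k+1} = r_{k-1} − q_k·r_k inherits s_{k+1} = s_{k-1} − q_k·s_k, t_{k+1} = t_{k-1} − q_k·t_k, so r_k = a·s_k + b·t_k at every step:
  q = 2: r = 72, s = 1 − 2·0 = 1, t = 0 − 2·1 = -2  (check: 490·1 + 209·(-2) = 72)
  q = 2: r = 65, s = 0 − 2·1 = -2, t = 1 − 2·(-2) = 5  (check: 490·(-2) + 209·5 = 65)
  q = 1: r = 7, s = 1 − 1·(-2) = 3, t = -2 − 1·5 = -7  (check: 490·3 + 209·(-7) = 7)
  q = 9: r = 2, s = -2 − 9·3 = -29, t = 5 − 9·(-7) = 68  (check: 490·(-29) + 209·68 = 2)
  q = 3: r = 1, s = 3 − 3·(-29) = 90, t = -7 − 3·68 = -211  (check: 490·90 + 209·(-211) = 1)
The row with r = 1 (the gcd) gives the Bezout coefficients s = 90, t = -211.
Result: 490 · (90) + 209 · (-211) = 1.

gcd(490, 209) = 1; s = 90, t = -211 (check: 490·90 + 209·(-211) = 1).


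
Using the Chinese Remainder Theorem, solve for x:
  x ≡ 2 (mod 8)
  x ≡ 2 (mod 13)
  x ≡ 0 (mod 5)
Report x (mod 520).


Moduli 8, 13, 5 are pairwise coprime; by CRT there is a unique solution modulo M = 8 · 13 · 5 = 520.
Solve pairwise, accumulating the modulus:
  Start with x ≡ 2 (mod 8).
  Combine with x ≡ 2 (mod 13): since gcd(8, 13) = 1, we get a unique residue mod 104.
    Write x = 2 + 8·t and substitute into x ≡ 2 (mod 13): 8·t ≡ 2 − 2 = 0 (mod 13).
    The inverse of 8 mod 13 is 5 (since 8·5 = 40 = 3·13 + 1), so t ≡ 5·0 = 0 ≡ 0 (mod 13).
    Then x = 2 + 8·0 = 2, valid modulo lcm(8, 13) = 104: x ≡ 2 (mod 104).
  Combine with x ≡ 0 (mod 5): since gcd(104, 5) = 1, we get a unique residue mod 520.
    Write x = 2 + 104·t and substitute into x ≡ 0 (mod 5): 104·t ≡ 0 − 2 = -2 (mod 5).
    Reduce coefficients mod 5: 4·t ≡ 3 (mod 5).
    The inverse of 4 mod 5 is 4 (since 4·4 = 16 = 3·5 + 1), so t ≡ 4·3 = 12 ≡ 2 (mod 5).
    Then x = 2 + 104·2 = 210, valid modulo lcm(104, 5) = 520: x ≡ 210 (mod 520).
Verify: 210 mod 8 = 2 ✓, 210 mod 13 = 2 ✓, 210 mod 5 = 0 ✓.

x ≡ 210 (mod 520).


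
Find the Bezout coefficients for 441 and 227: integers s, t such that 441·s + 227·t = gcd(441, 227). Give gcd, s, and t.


Euclidean algorithm on (441, 227) — divide until remainder is 0:
  441 = 1 · 227 + 214
  227 = 1 · 214 + 13
  214 = 16 · 13 + 6
  13 = 2 · 6 + 1
  6 = 6 · 1 + 0
gcd(441, 227) = 1.
Track Bezout coefficients alongside the remainders: start with r₀ = 441 = a·1 + b·0 (s = 1, t = 0) and r₁ = 227 = a·0 + b·1 (s = 0, t = 1); each new remainder r_{k+1} = r_{k-1} − q_k·r_k inherits s_{k+1} = s_{k-1} − q_k·s_k, t_{k+1} = t_{k-1} − q_k·t_k, so r_k = a·s_k + b·t_k at every step:
  q = 1: r = 214, s = 1 − 1·0 = 1, t = 0 − 1·1 = -1  (check: 441·1 + 227·(-1) = 214)
  q = 1: r = 13, s = 0 − 1·1 = -1, t = 1 − 1·(-1) = 2  (check: 441·(-1) + 227·2 = 13)
  q = 16: r = 6, s = 1 − 16·(-1) = 17, t = -1 − 16·2 = -33  (check: 441·17 + 227·(-33) = 6)
  q = 2: r = 1, s = -1 − 2·17 = -35, t = 2 − 2·(-33) = 68  (check: 441·(-35) + 227·68 = 1)
The row with r = 1 (the gcd) gives the Bezout coefficients s = -35, t = 68.
Result: 441 · (-35) + 227 · (68) = 1.

gcd(441, 227) = 1; s = -35, t = 68 (check: 441·(-35) + 227·68 = 1).


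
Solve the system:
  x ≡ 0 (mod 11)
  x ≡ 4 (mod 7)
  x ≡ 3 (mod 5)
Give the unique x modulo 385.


Moduli 11, 7, 5 are pairwise coprime; by CRT there is a unique solution modulo M = 11 · 7 · 5 = 385.
Solve pairwise, accumulating the modulus:
  Start with x ≡ 0 (mod 11).
  Combine with x ≡ 4 (mod 7): since gcd(11, 7) = 1, we get a unique residue mod 77.
    Write x = 0 + 11·t and substitute into x ≡ 4 (mod 7): 11·t ≡ 4 − 0 = 4 (mod 7).
    Reduce coefficients mod 7: 4·t ≡ 4 (mod 7).
    The inverse of 4 mod 7 is 2 (since 4·2 = 8 = 1·7 + 1), so t ≡ 2·4 = 8 ≡ 1 (mod 7).
    Then x = 0 + 11·1 = 11, valid modulo lcm(11, 7) = 77: x ≡ 11 (mod 77).
  Combine with x ≡ 3 (mod 5): since gcd(77, 5) = 1, we get a unique residue mod 385.
    Write x = 11 + 77·t and substitute into x ≡ 3 (mod 5): 77·t ≡ 3 − 11 = -8 (mod 5).
    Reduce coefficients mod 5: 2·t ≡ 2 (mod 5).
    The inverse of 2 mod 5 is 3 (since 2·3 = 6 = 1·5 + 1), so t ≡ 3·2 = 6 ≡ 1 (mod 5).
    Then x = 11 + 77·1 = 88, valid modulo lcm(77, 5) = 385: x ≡ 88 (mod 385).
Verify: 88 mod 11 = 0 ✓, 88 mod 7 = 4 ✓, 88 mod 5 = 3 ✓.

x ≡ 88 (mod 385).


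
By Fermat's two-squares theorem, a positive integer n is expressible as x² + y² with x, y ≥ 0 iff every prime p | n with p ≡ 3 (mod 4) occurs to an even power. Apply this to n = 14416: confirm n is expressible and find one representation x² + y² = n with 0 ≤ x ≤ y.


Step 1: Factor n = 14416 = 2^4 · 17 · 53.
Step 2: Check the mod-4 condition on each prime factor: 2 = 2 (special); 17 ≡ 1 (mod 4), exponent 1; 53 ≡ 1 (mod 4), exponent 1.
All primes ≡ 3 (mod 4) appear to even exponent (or don't appear), so by the two-squares theorem n IS expressible as a sum of two squares.
Step 3: Build a representation. Group n = k² · m with k = 4 and m = 17 · 53 = 901 (a product of primes ≡ 1 (mod 4)); a representation of m scales to one of n via (k·x)² + (k·y)² = k²(x² + y²). Each prime p ≡ 1 (mod 4) is itself a sum of two squares; find a² by testing p − a² for a perfect square:
  17: 17 − 1² = 16 = 4² ⇒ 17 = 1² + 4².
  53: 53 − 1² = 52, 53 − 2² = 49 = 7² ⇒ 53 = 2² + 7².
  Combine using the Brahmagupta–Fibonacci identity (a² + b²)(c² + d²) = (ac − bd)² + (ad + bc)² = (ac + bd)² + (ad − bc)²:
  17 · 53 = 901: from (1² + 4²)(2² + 7²), take (1·2 − 4·7, 1·7 + 4·2) = (2 − 28, 7 + 8) = (-26, 15); dropping signs (only squares matter) gives (26, 15); check 26² + 15² = 676 + 225 = 901 ✓.
  Scale by k = 4: (4·26, 4·15) = (104, 60).
Step 4: Order so x ≤ y and verify: 60² + 104² = 3600 + 10816 = 14416 = n. ✓

n = 14416 = 60² + 104² (one valid representation with x ≤ y).


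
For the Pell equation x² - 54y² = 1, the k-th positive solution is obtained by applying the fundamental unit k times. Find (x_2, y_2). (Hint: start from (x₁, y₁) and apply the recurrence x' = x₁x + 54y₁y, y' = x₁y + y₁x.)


Step 1: Find the fundamental solution (x₁, y₁) of x² - 54y² = 1.
  Expand √54 as a continued fraction. a₀ = ⌊√54⌋ = 7; iterate m_{k+1} = d_k·a_k − m_k, d_{k+1} = (54 − m_{k+1}²)/d_k, a_{k+1} = ⌊(a₀ + m_{k+1})/d_{k+1}⌋ (starting m₀ = 0, d₀ = 1), with convergents p_k = a_k·p_{k-1} + p_{k-2}, q_k = a_k·q_{k-1} + q_{k-2} (p₋₁ = 1, q₋₁ = 0):
  k = 0: a₀ = 7; p₀/q₀ = 7/1; p₀² − 54·q₀² = 49 − 54 = -5.
  k = 1: m = 7, d = 5, a = ⌊(7 + 7)/5⌋ = 2; p/q = (2·7 + 1)/(2·1 + 0) = 15/2; p² − 54·q² = 225 − 216 = 9.
  k = 2: m = 3, d = 9, a = ⌊(7 + 3)/9⌋ = 1; p/q = (1·15 + 7)/(1·2 + 1) = 22/3; p² − 54·q² = 484 − 486 = -2.
  k = 3: m = 6, d = 2, a = ⌊(7 + 6)/2⌋ = 6; p/q = (6·22 + 15)/(6·3 + 2) = 147/20; p² − 54·q² = 21609 − 21600 = 9.
  k = 4: m = 6, d = 9, a = ⌊(7 + 6)/9⌋ = 1; p/q = (1·147 + 22)/(1·20 + 3) = 169/23; p² − 54·q² = 28561 − 28566 = -5.
  k = 5: m = 3, d = 5, a = ⌊(7 + 3)/5⌋ = 2; p/q = (2·169 + 147)/(2·23 + 20) = 485/66; p² − 54·q² = 235225 − 235224 = 1.
  The first convergent with p² − 54·q² = 1 gives the fundamental solution (x₁, y₁) = (485, 66).
Step 2: Apply the recurrence (x_{n+1}, y_{n+1}) = (x₁x_n + 54y₁y_n, x₁y_n + y₁x_n) repeatedly.
  From (x_1, y_1) = (485, 66): x_2 = 485·485 + 54·66·66 = 470449; y_2 = 485·66 + 66·485 = 64020.
Step 3: Verify x_2² - 54·y_2² = 221322261601 - 221322261600 = 1 (should be 1). ✓

(x_1, y_1) = (485, 66); (x_2, y_2) = (470449, 64020).


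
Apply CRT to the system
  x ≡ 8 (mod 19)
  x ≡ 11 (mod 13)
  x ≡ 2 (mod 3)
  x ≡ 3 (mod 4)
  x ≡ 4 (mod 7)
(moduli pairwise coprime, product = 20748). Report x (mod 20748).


Product of moduli M = 19 · 13 · 3 · 4 · 7 = 20748.
Merge one congruence at a time:
  Start: x ≡ 8 (mod 19).
  Combine with x ≡ 11 (mod 13); new modulus lcm = 247.
    Write x = 8 + 19·t and substitute into x ≡ 11 (mod 13): 19·t ≡ 11 − 8 = 3 (mod 13).
    Reduce coefficients mod 13: 6·t ≡ 3 (mod 13).
    The inverse of 6 mod 13 is 11 (since 6·11 = 66 = 5·13 + 1), so t ≡ 11·3 = 33 ≡ 7 (mod 13).
    Then x = 8 + 19·7 = 141, valid modulo lcm(19, 13) = 247: x ≡ 141 (mod 247).
  Combine with x ≡ 2 (mod 3); new modulus lcm = 741.
    Write x = 141 + 247·t and substitute into x ≡ 2 (mod 3): 247·t ≡ 2 − 141 = -139 (mod 3).
    Reduce coefficients mod 3: 1·t ≡ 2 (mod 3).
    So t ≡ 2 (mod 3).
    Then x = 141 + 247·2 = 635, valid modulo lcm(247, 3) = 741: x ≡ 635 (mod 741).
  Combine with x ≡ 3 (mod 4); new modulus lcm = 2964.
    Write x = 635 + 741·t and substitute into x ≡ 3 (mod 4): 741·t ≡ 3 − 635 = -632 (mod 4).
    Reduce coefficients mod 4: 1·t ≡ 0 (mod 4).
    So t ≡ 0 (mod 4).
    Then x = 635 + 741·0 = 635, valid modulo lcm(741, 4) = 2964: x ≡ 635 (mod 2964).
  Combine with x ≡ 4 (mod 7); new modulus lcm = 20748.
    Write x = 635 + 2964·t and substitute into x ≡ 4 (mod 7): 2964·t ≡ 4 − 635 = -631 (mod 7).
    Reduce coefficients mod 7: 3·t ≡ 6 (mod 7).
    The inverse of 3 mod 7 is 5 (since 3·5 = 15 = 2·7 + 1), so t ≡ 5·6 = 30 ≡ 2 (mod 7).
    Then x = 635 + 2964·2 = 6563, valid modulo lcm(2964, 7) = 20748: x ≡ 6563 (mod 20748).
Verify against each original: 6563 mod 19 = 8, 6563 mod 13 = 11, 6563 mod 3 = 2, 6563 mod 4 = 3, 6563 mod 7 = 4.

x ≡ 6563 (mod 20748).


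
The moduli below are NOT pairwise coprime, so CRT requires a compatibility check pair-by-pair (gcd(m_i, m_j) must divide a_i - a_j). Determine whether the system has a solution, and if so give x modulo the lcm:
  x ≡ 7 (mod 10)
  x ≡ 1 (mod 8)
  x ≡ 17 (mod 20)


Moduli 10, 8, 20 are not pairwise coprime, so CRT works modulo lcm(m_i) when all pairwise compatibility conditions hold.
Pairwise compatibility: gcd(m_i, m_j) must divide a_i - a_j for every pair.
Merge one congruence at a time:
  Start: x ≡ 7 (mod 10).
  Combine with x ≡ 1 (mod 8): gcd(10, 8) = 2; 1 - 7 = -6, which IS divisible by 2, so compatible.
    Write x = 7 + 10·t and substitute into x ≡ 1 (mod 8): 10·t ≡ 1 − 7 = -6 (mod 8).
    Divide the congruence (and modulus) by g = 2: 5·t ≡ -3 (mod 4).
    Reduce coefficients mod 4: 1·t ≡ 1 (mod 4).
    So t ≡ 1 (mod 4).
    Then x = 7 + 10·1 = 17, valid modulo lcm(10, 8) = 40: x ≡ 17 (mod 40).
  Combine with x ≡ 17 (mod 20): gcd(40, 20) = 20; 17 - 17 = 0, which IS divisible by 20, so compatible.
    Write x = 17 + 40·t and substitute into x ≡ 17 (mod 20): 40·t ≡ 17 − 17 = 0 (mod 20).
    Divide the congruence (and modulus) by g = 20: 2·t ≡ 0 (mod 1).
    Modulo 1 every t works; take t = 0.
    Then x = 17 + 40·0 = 17, valid modulo lcm(40, 20) = 40: x ≡ 17 (mod 40).
Verify: 17 mod 10 = 7, 17 mod 8 = 1, 17 mod 20 = 17.

x ≡ 17 (mod 40).


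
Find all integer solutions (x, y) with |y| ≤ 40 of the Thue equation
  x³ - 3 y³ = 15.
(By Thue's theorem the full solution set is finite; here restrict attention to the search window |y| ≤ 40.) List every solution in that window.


The equation is x³ - 3y³ = 15. For fixed y, x³ = 3·y³ + 15, so a solution requires the RHS to be a perfect cube.
Strategy: iterate y from -40 to 40, compute RHS = 3·y³ + 15, and check whether it is a (positive or negative) perfect cube.
Check small values of y:
  y = 0: RHS = 15 is not a perfect cube.
  y = 1: RHS = 18 is not a perfect cube.
  y = -1: RHS = 12 is not a perfect cube.
  y = 2: RHS = 39 is not a perfect cube.
  y = -2: RHS = -9 is not a perfect cube.
  y = 3: RHS = 96 is not a perfect cube.
  y = -3: RHS = -66 is not a perfect cube.
Continuing the search up to |y| = 40 finds no solutions either.
No (x, y) in the scanned range satisfies the equation.

No integer solutions with |y| ≤ 40.


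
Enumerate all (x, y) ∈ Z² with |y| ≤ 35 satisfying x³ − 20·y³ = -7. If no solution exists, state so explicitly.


The equation is x³ - 20y³ = -7. For fixed y, x³ = 20·y³ − 7, so a solution requires the RHS to be a perfect cube.
Strategy: iterate y from -35 to 35, compute RHS = 20·y³ − 7, and check whether it is a (positive or negative) perfect cube.
Check small values of y:
  y = 0: RHS = -7 is not a perfect cube.
  y = 1: RHS = 13 is not a perfect cube.
  y = -1: RHS = -27 = (-3)³ ⇒ x = -3 works.
  y = 2: RHS = 153 is not a perfect cube.
  y = -2: RHS = -167 is not a perfect cube.
  y = 3: RHS = 533 is not a perfect cube.
  y = -3: RHS = -547 is not a perfect cube.
Continuing the search up to |y| = 35 finds no further solutions beyond those listed.
Collected solutions: (-3, -1).

Solutions (with |y| ≤ 35): (-3, -1).


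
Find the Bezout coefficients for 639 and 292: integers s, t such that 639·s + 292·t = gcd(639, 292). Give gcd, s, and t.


Euclidean algorithm on (639, 292) — divide until remainder is 0:
  639 = 2 · 292 + 55
  292 = 5 · 55 + 17
  55 = 3 · 17 + 4
  17 = 4 · 4 + 1
  4 = 4 · 1 + 0
gcd(639, 292) = 1.
Track Bezout coefficients alongside the remainders: start with r₀ = 639 = a·1 + b·0 (s = 1, t = 0) and r₁ = 292 = a·0 + b·1 (s = 0, t = 1); each new remainder r_{k+1} = r_{k-1} − q_k·r_k inherits s_{k+1} = s_{k-1} − q_k·s_k, t_{k+1} = t_{k-1} − q_k·t_k, so r_k = a·s_k + b·t_k at every step:
  q = 2: r = 55, s = 1 − 2·0 = 1, t = 0 − 2·1 = -2  (check: 639·1 + 292·(-2) = 55)
  q = 5: r = 17, s = 0 − 5·1 = -5, t = 1 − 5·(-2) = 11  (check: 639·(-5) + 292·11 = 17)
  q = 3: r = 4, s = 1 − 3·(-5) = 16, t = -2 − 3·11 = -35  (check: 639·16 + 292·(-35) = 4)
  q = 4: r = 1, s = -5 − 4·16 = -69, t = 11 − 4·(-35) = 151  (check: 639·(-69) + 292·151 = 1)
The row with r = 1 (the gcd) gives the Bezout coefficients s = -69, t = 151.
Result: 639 · (-69) + 292 · (151) = 1.

gcd(639, 292) = 1; s = -69, t = 151 (check: 639·(-69) + 292·151 = 1).


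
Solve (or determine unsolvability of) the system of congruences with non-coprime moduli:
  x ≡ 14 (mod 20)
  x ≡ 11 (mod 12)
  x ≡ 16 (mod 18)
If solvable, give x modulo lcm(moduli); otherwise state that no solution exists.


Moduli 20, 12, 18 are not pairwise coprime, so CRT works modulo lcm(m_i) when all pairwise compatibility conditions hold.
Pairwise compatibility: gcd(m_i, m_j) must divide a_i - a_j for every pair.
Merge one congruence at a time:
  Start: x ≡ 14 (mod 20).
  Combine with x ≡ 11 (mod 12): gcd(20, 12) = 4, and 11 - 14 = -3 is NOT divisible by 4.
    ⇒ system is inconsistent (no integer solution).

No solution (the system is inconsistent).


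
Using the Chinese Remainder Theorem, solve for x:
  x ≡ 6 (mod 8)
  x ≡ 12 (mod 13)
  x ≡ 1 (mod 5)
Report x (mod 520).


Moduli 8, 13, 5 are pairwise coprime; by CRT there is a unique solution modulo M = 8 · 13 · 5 = 520.
Solve pairwise, accumulating the modulus:
  Start with x ≡ 6 (mod 8).
  Combine with x ≡ 12 (mod 13): since gcd(8, 13) = 1, we get a unique residue mod 104.
    Write x = 6 + 8·t and substitute into x ≡ 12 (mod 13): 8·t ≡ 12 − 6 = 6 (mod 13).
    The inverse of 8 mod 13 is 5 (since 8·5 = 40 = 3·13 + 1), so t ≡ 5·6 = 30 ≡ 4 (mod 13).
    Then x = 6 + 8·4 = 38, valid modulo lcm(8, 13) = 104: x ≡ 38 (mod 104).
  Combine with x ≡ 1 (mod 5): since gcd(104, 5) = 1, we get a unique residue mod 520.
    Write x = 38 + 104·t and substitute into x ≡ 1 (mod 5): 104·t ≡ 1 − 38 = -37 (mod 5).
    Reduce coefficients mod 5: 4·t ≡ 3 (mod 5).
    The inverse of 4 mod 5 is 4 (since 4·4 = 16 = 3·5 + 1), so t ≡ 4·3 = 12 ≡ 2 (mod 5).
    Then x = 38 + 104·2 = 246, valid modulo lcm(104, 5) = 520: x ≡ 246 (mod 520).
Verify: 246 mod 8 = 6 ✓, 246 mod 13 = 12 ✓, 246 mod 5 = 1 ✓.

x ≡ 246 (mod 520).


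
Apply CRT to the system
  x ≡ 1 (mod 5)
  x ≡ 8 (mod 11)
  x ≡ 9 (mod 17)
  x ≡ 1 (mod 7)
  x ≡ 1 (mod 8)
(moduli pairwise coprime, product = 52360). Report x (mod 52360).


Product of moduli M = 5 · 11 · 17 · 7 · 8 = 52360.
Merge one congruence at a time:
  Start: x ≡ 1 (mod 5).
  Combine with x ≡ 8 (mod 11); new modulus lcm = 55.
    Write x = 1 + 5·t and substitute into x ≡ 8 (mod 11): 5·t ≡ 8 − 1 = 7 (mod 11).
    The inverse of 5 mod 11 is 9 (since 5·9 = 45 = 4·11 + 1), so t ≡ 9·7 = 63 ≡ 8 (mod 11).
    Then x = 1 + 5·8 = 41, valid modulo lcm(5, 11) = 55: x ≡ 41 (mod 55).
  Combine with x ≡ 9 (mod 17); new modulus lcm = 935.
    Write x = 41 + 55·t and substitute into x ≡ 9 (mod 17): 55·t ≡ 9 − 41 = -32 (mod 17).
    Reduce coefficients mod 17: 4·t ≡ 2 (mod 17).
    The inverse of 4 mod 17 is 13 (since 4·13 = 52 = 3·17 + 1), so t ≡ 13·2 = 26 ≡ 9 (mod 17).
    Then x = 41 + 55·9 = 536, valid modulo lcm(55, 17) = 935: x ≡ 536 (mod 935).
  Combine with x ≡ 1 (mod 7); new modulus lcm = 6545.
    Write x = 536 + 935·t and substitute into x ≡ 1 (mod 7): 935·t ≡ 1 − 536 = -535 (mod 7).
    Reduce coefficients mod 7: 4·t ≡ 4 (mod 7).
    The inverse of 4 mod 7 is 2 (since 4·2 = 8 = 1·7 + 1), so t ≡ 2·4 = 8 ≡ 1 (mod 7).
    Then x = 536 + 935·1 = 1471, valid modulo lcm(935, 7) = 6545: x ≡ 1471 (mod 6545).
  Combine with x ≡ 1 (mod 8); new modulus lcm = 52360.
    Write x = 1471 + 6545·t and substitute into x ≡ 1 (mod 8): 6545·t ≡ 1 − 1471 = -1470 (mod 8).
    Reduce coefficients mod 8: 1·t ≡ 2 (mod 8).
    So t ≡ 2 (mod 8).
    Then x = 1471 + 6545·2 = 14561, valid modulo lcm(6545, 8) = 52360: x ≡ 14561 (mod 52360).
Verify against each original: 14561 mod 5 = 1, 14561 mod 11 = 8, 14561 mod 17 = 9, 14561 mod 7 = 1, 14561 mod 8 = 1.

x ≡ 14561 (mod 52360).


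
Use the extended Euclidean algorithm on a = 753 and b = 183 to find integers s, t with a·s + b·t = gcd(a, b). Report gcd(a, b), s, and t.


Euclidean algorithm on (753, 183) — divide until remainder is 0:
  753 = 4 · 183 + 21
  183 = 8 · 21 + 15
  21 = 1 · 15 + 6
  15 = 2 · 6 + 3
  6 = 2 · 3 + 0
gcd(753, 183) = 3.
Track Bezout coefficients alongside the remainders: start with r₀ = 753 = a·1 + b·0 (s = 1, t = 0) and r₁ = 183 = a·0 + b·1 (s = 0, t = 1); each new remainder r_{k+1} = r_{k-1} − q_k·r_k inherits s_{k+1} = s_{k-1} − q_k·s_k, t_{k+1} = t_{k-1} − q_k·t_k, so r_k = a·s_k + b·t_k at every step:
  q = 4: r = 21, s = 1 − 4·0 = 1, t = 0 − 4·1 = -4  (check: 753·1 + 183·(-4) = 21)
  q = 8: r = 15, s = 0 − 8·1 = -8, t = 1 − 8·(-4) = 33  (check: 753·(-8) + 183·33 = 15)
  q = 1: r = 6, s = 1 − 1·(-8) = 9, t = -4 − 1·33 = -37  (check: 753·9 + 183·(-37) = 6)
  q = 2: r = 3, s = -8 − 2·9 = -26, t = 33 − 2·(-37) = 107  (check: 753·(-26) + 183·107 = 3)
The row with r = 3 (the gcd) gives the Bezout coefficients s = -26, t = 107.
Result: 753 · (-26) + 183 · (107) = 3.

gcd(753, 183) = 3; s = -26, t = 107 (check: 753·(-26) + 183·107 = 3).


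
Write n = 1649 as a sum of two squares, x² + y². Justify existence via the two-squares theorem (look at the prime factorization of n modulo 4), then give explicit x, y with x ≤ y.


Step 1: Factor n = 1649 = 17 · 97.
Step 2: Check the mod-4 condition on each prime factor: 17 ≡ 1 (mod 4), exponent 1; 97 ≡ 1 (mod 4), exponent 1.
All primes ≡ 3 (mod 4) appear to even exponent (or don't appear), so by the two-squares theorem n IS expressible as a sum of two squares.
Step 3: Build a representation. Here n = 17 · 97 is a product of primes ≡ 1 (mod 4). Each prime p ≡ 1 (mod 4) is itself a sum of two squares; find a² by testing p − a² for a perfect square:
  17: 17 − 1² = 16 = 4² ⇒ 17 = 1² + 4².
  97: 97 − 1² = 96, 97 − 2² = 93, 97 − 3² = 88, 97 − 4² = 81 = 9² ⇒ 97 = 4² + 9².
  Combine using the Brahmagupta–Fibonacci identity (a² + b²)(c² + d²) = (ac − bd)² + (ad + bc)² = (ac + bd)² + (ad − bc)²:
  17 · 97 = 1649: from (1² + 4²)(4² + 9²), take (1·4 − 4·9, 1·9 + 4·4) = (4 − 36, 9 + 16) = (-32, 25); dropping signs (only squares matter) gives (32, 25); check 32² + 25² = 1024 + 625 = 1649 ✓.
Step 4: Order so x ≤ y and verify: 25² + 32² = 625 + 1024 = 1649 = n. ✓

n = 1649 = 25² + 32² (one valid representation with x ≤ y).


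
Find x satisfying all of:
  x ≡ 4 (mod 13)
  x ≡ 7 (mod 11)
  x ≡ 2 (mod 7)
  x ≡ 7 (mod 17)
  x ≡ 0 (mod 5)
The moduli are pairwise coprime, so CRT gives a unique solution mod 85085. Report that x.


Product of moduli M = 13 · 11 · 7 · 17 · 5 = 85085.
Merge one congruence at a time:
  Start: x ≡ 4 (mod 13).
  Combine with x ≡ 7 (mod 11); new modulus lcm = 143.
    Write x = 4 + 13·t and substitute into x ≡ 7 (mod 11): 13·t ≡ 7 − 4 = 3 (mod 11).
    Reduce coefficients mod 11: 2·t ≡ 3 (mod 11).
    The inverse of 2 mod 11 is 6 (since 2·6 = 12 = 1·11 + 1), so t ≡ 6·3 = 18 ≡ 7 (mod 11).
    Then x = 4 + 13·7 = 95, valid modulo lcm(13, 11) = 143: x ≡ 95 (mod 143).
  Combine with x ≡ 2 (mod 7); new modulus lcm = 1001.
    Write x = 95 + 143·t and substitute into x ≡ 2 (mod 7): 143·t ≡ 2 − 95 = -93 (mod 7).
    Reduce coefficients mod 7: 3·t ≡ 5 (mod 7).
    The inverse of 3 mod 7 is 5 (since 3·5 = 15 = 2·7 + 1), so t ≡ 5·5 = 25 ≡ 4 (mod 7).
    Then x = 95 + 143·4 = 667, valid modulo lcm(143, 7) = 1001: x ≡ 667 (mod 1001).
  Combine with x ≡ 7 (mod 17); new modulus lcm = 17017.
    Write x = 667 + 1001·t and substitute into x ≡ 7 (mod 17): 1001·t ≡ 7 − 667 = -660 (mod 17).
    Reduce coefficients mod 17: 15·t ≡ 3 (mod 17).
    The inverse of 15 mod 17 is 8 (since 15·8 = 120 = 7·17 + 1), so t ≡ 8·3 = 24 ≡ 7 (mod 17).
    Then x = 667 + 1001·7 = 7674, valid modulo lcm(1001, 17) = 17017: x ≡ 7674 (mod 17017).
  Combine with x ≡ 0 (mod 5); new modulus lcm = 85085.
    Write x = 7674 + 17017·t and substitute into x ≡ 0 (mod 5): 17017·t ≡ 0 − 7674 = -7674 (mod 5).
    Reduce coefficients mod 5: 2·t ≡ 1 (mod 5).
    The inverse of 2 mod 5 is 3 (since 2·3 = 6 = 1·5 + 1), so t ≡ 3·1 = 3 ≡ 3 (mod 5).
    Then x = 7674 + 17017·3 = 58725, valid modulo lcm(17017, 5) = 85085: x ≡ 58725 (mod 85085).
Verify against each original: 58725 mod 13 = 4, 58725 mod 11 = 7, 58725 mod 7 = 2, 58725 mod 17 = 7, 58725 mod 5 = 0.

x ≡ 58725 (mod 85085).


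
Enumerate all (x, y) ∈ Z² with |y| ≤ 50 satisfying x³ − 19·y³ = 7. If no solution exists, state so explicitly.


The equation is x³ - 19y³ = 7. For fixed y, x³ = 19·y³ + 7, so a solution requires the RHS to be a perfect cube.
Strategy: iterate y from -50 to 50, compute RHS = 19·y³ + 7, and check whether it is a (positive or negative) perfect cube.
Check small values of y:
  y = 0: RHS = 7 is not a perfect cube.
  y = 1: RHS = 26 is not a perfect cube.
  y = -1: RHS = -12 is not a perfect cube.
  y = 2: RHS = 159 is not a perfect cube.
  y = -2: RHS = -145 is not a perfect cube.
  y = 3: RHS = 520 is not a perfect cube.
  y = -3: RHS = -506 is not a perfect cube.
Continuing the search up to |y| = 50 finds no solutions either.
No (x, y) in the scanned range satisfies the equation.

No integer solutions with |y| ≤ 50.


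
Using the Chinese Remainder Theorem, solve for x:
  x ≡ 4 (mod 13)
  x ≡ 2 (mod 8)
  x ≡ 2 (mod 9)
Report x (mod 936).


Moduli 13, 8, 9 are pairwise coprime; by CRT there is a unique solution modulo M = 13 · 8 · 9 = 936.
Solve pairwise, accumulating the modulus:
  Start with x ≡ 4 (mod 13).
  Combine with x ≡ 2 (mod 8): since gcd(13, 8) = 1, we get a unique residue mod 104.
    Write x = 4 + 13·t and substitute into x ≡ 2 (mod 8): 13·t ≡ 2 − 4 = -2 (mod 8).
    Reduce coefficients mod 8: 5·t ≡ 6 (mod 8).
    The inverse of 5 mod 8 is 5 (since 5·5 = 25 = 3·8 + 1), so t ≡ 5·6 = 30 ≡ 6 (mod 8).
    Then x = 4 + 13·6 = 82, valid modulo lcm(13, 8) = 104: x ≡ 82 (mod 104).
  Combine with x ≡ 2 (mod 9): since gcd(104, 9) = 1, we get a unique residue mod 936.
    Write x = 82 + 104·t and substitute into x ≡ 2 (mod 9): 104·t ≡ 2 − 82 = -80 (mod 9).
    Reduce coefficients mod 9: 5·t ≡ 1 (mod 9).
    The inverse of 5 mod 9 is 2 (since 5·2 = 10 = 1·9 + 1), so t ≡ 2·1 = 2 ≡ 2 (mod 9).
    Then x = 82 + 104·2 = 290, valid modulo lcm(104, 9) = 936: x ≡ 290 (mod 936).
Verify: 290 mod 13 = 4 ✓, 290 mod 8 = 2 ✓, 290 mod 9 = 2 ✓.

x ≡ 290 (mod 936).
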